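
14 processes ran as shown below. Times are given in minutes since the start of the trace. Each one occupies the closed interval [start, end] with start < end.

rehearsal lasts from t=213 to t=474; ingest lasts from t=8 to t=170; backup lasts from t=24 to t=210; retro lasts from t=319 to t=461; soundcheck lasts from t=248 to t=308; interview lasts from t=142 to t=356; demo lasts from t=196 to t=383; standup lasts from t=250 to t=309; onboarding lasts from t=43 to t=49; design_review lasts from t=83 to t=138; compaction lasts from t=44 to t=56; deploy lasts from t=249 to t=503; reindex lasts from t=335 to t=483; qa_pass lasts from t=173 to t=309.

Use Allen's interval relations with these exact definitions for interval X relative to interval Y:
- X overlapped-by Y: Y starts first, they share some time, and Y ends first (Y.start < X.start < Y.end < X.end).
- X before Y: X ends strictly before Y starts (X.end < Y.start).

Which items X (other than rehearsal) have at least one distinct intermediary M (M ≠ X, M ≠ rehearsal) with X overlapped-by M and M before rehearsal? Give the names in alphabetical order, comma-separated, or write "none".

backup, compaction, demo, interview, qa_pass

Target rehearsal = [t=213, t=474].
Intermediaries M with M before rehearsal: backup, compaction, design_review, ingest, onboarding.
Via backup — items with X overlapped-by backup: demo, interview, qa_pass.
Via compaction — items with X overlapped-by compaction: none.
Via design_review — items with X overlapped-by design_review: none.
Via ingest — items with X overlapped-by ingest: backup, interview.
Via onboarding — items with X overlapped-by onboarding: compaction.
Union: backup, compaction, demo, interview, qa_pass.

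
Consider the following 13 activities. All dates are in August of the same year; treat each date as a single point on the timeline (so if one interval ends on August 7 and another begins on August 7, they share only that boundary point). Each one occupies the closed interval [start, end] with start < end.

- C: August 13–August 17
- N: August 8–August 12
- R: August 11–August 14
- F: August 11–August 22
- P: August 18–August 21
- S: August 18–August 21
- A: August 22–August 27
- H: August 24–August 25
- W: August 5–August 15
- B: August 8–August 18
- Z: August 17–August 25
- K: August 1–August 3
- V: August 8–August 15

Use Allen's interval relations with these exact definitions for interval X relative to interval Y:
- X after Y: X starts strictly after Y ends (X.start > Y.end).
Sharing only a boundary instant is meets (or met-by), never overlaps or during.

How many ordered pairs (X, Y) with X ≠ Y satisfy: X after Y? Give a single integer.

44

Checking all 156 ordered pairs for relation 'after'; matching pairs in alphabetical order:
(A, B): A after B ✓
(A, C): A after C ✓
(A, K): A after K ✓
(A, N): A after N ✓
(A, P): A after P ✓
(A, R): A after R ✓
(A, S): A after S ✓
(A, V): A after V ✓
(A, W): A after W ✓
(B, K): B after K ✓
(C, K): C after K ✓
(C, N): C after N ✓
(F, K): F after K ✓
(H, B): H after B ✓
(H, C): H after C ✓
(H, F): H after F ✓
(H, K): H after K ✓
(H, N): H after N ✓
(H, P): H after P ✓
(H, R): H after R ✓
(H, S): H after S ✓
(H, V): H after V ✓
(H, W): H after W ✓
(N, K): N after K ✓
... plus 20 further pairs not listed.
Count: 44.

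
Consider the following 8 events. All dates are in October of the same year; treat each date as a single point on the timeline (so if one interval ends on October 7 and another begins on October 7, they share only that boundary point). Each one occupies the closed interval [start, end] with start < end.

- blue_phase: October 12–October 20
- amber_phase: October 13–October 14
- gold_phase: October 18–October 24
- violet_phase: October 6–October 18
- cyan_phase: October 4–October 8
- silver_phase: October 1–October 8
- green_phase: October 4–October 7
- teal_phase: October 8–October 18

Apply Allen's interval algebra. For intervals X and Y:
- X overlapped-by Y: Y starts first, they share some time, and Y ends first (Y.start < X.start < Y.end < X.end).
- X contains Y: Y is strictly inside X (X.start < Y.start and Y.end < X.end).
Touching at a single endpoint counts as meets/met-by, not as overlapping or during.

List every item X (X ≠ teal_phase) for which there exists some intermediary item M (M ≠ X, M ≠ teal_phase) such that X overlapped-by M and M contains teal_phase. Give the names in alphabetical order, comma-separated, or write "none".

none

Target teal_phase = [October 8, October 18].
Intermediaries M with M contains teal_phase: none.
Union: none.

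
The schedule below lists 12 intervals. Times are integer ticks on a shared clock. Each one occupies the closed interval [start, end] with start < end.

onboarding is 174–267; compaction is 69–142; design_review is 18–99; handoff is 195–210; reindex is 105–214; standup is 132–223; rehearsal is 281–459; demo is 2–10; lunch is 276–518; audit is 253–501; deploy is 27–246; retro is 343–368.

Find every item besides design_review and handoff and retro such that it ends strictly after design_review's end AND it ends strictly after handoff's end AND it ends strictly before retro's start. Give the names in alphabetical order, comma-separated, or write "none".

deploy, onboarding, reindex, standup

Conditions: its end is strictly after design_review's end (X.end > 99) AND its end is strictly after handoff's end (X.end > 210) AND its end is strictly before retro's start (X.end < 343).
audit: end 501 > 99? ✓; end 501 > 210? ✓; end 501 < 343? ✗ → no.
compaction: end 142 > 99? ✓; end 142 > 210? ✗; end 142 < 343? ✓ → no.
demo: end 10 > 99? ✗; end 10 > 210? ✗; end 10 < 343? ✓ → no.
deploy: end 246 > 99? ✓; end 246 > 210? ✓; end 246 < 343? ✓ → yes.
lunch: end 518 > 99? ✓; end 518 > 210? ✓; end 518 < 343? ✗ → no.
onboarding: end 267 > 99? ✓; end 267 > 210? ✓; end 267 < 343? ✓ → yes.
rehearsal: end 459 > 99? ✓; end 459 > 210? ✓; end 459 < 343? ✗ → no.
reindex: end 214 > 99? ✓; end 214 > 210? ✓; end 214 < 343? ✓ → yes.
standup: end 223 > 99? ✓; end 223 > 210? ✓; end 223 < 343? ✓ → yes.
Result: deploy, onboarding, reindex, standup.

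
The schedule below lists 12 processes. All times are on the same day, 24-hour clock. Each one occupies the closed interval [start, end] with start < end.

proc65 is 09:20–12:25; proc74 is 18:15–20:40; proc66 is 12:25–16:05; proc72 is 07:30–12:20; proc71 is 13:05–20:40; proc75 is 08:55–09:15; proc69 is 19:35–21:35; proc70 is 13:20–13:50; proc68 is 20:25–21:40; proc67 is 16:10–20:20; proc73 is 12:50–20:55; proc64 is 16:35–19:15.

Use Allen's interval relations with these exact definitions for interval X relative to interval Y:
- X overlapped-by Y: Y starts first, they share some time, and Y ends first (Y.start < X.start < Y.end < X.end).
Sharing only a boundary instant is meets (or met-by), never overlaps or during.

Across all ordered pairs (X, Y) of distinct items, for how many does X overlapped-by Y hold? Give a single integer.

Checking all 132 ordered pairs for relation 'overlapped-by'; matching pairs in alphabetical order:
(proc65, proc72): proc65 overlapped-by proc72 ✓
(proc68, proc69): proc68 overlapped-by proc69 ✓
(proc68, proc71): proc68 overlapped-by proc71 ✓
(proc68, proc73): proc68 overlapped-by proc73 ✓
(proc68, proc74): proc68 overlapped-by proc74 ✓
(proc69, proc67): proc69 overlapped-by proc67 ✓
(proc69, proc71): proc69 overlapped-by proc71 ✓
(proc69, proc73): proc69 overlapped-by proc73 ✓
(proc69, proc74): proc69 overlapped-by proc74 ✓
(proc71, proc66): proc71 overlapped-by proc66 ✓
(proc73, proc66): proc73 overlapped-by proc66 ✓
(proc74, proc64): proc74 overlapped-by proc64 ✓
(proc74, proc67): proc74 overlapped-by proc67 ✓
Count: 13.

13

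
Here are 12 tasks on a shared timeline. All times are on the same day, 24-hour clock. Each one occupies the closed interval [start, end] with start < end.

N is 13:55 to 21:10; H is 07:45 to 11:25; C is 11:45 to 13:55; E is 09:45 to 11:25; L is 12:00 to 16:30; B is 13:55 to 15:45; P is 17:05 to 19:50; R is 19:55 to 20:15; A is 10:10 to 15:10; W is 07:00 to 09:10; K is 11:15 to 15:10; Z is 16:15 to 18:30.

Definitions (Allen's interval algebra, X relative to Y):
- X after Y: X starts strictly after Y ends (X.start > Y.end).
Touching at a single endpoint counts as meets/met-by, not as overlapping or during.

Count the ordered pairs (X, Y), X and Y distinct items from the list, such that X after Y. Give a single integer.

Checking all 132 ordered pairs for relation 'after'; matching pairs in alphabetical order:
(A, W): A after W ✓
(B, E): B after E ✓
(B, H): B after H ✓
(B, W): B after W ✓
(C, E): C after E ✓
(C, H): C after H ✓
(C, W): C after W ✓
(E, W): E after W ✓
(K, W): K after W ✓
(L, E): L after E ✓
(L, H): L after H ✓
(L, W): L after W ✓
(N, E): N after E ✓
(N, H): N after H ✓
(N, W): N after W ✓
(P, A): P after A ✓
(P, B): P after B ✓
(P, C): P after C ✓
(P, E): P after E ✓
(P, H): P after H ✓
(P, K): P after K ✓
(P, L): P after L ✓
(P, W): P after W ✓
(R, A): R after A ✓
... plus 16 further pairs not listed.
Count: 40.

40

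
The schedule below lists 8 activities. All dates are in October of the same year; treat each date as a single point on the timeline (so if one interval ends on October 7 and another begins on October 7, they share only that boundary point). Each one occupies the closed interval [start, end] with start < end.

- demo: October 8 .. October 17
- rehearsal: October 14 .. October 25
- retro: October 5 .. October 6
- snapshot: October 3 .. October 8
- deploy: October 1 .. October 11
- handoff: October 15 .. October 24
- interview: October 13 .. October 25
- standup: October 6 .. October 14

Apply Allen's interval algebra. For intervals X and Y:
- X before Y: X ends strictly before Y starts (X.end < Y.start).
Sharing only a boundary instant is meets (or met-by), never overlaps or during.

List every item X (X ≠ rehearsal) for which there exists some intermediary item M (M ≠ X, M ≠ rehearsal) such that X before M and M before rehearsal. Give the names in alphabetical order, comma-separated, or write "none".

none

Target rehearsal = [October 14, October 25].
Intermediaries M with M before rehearsal: deploy, retro, snapshot.
Via deploy — items with X before deploy: none.
Via retro — items with X before retro: none.
Via snapshot — items with X before snapshot: none.
Union: none.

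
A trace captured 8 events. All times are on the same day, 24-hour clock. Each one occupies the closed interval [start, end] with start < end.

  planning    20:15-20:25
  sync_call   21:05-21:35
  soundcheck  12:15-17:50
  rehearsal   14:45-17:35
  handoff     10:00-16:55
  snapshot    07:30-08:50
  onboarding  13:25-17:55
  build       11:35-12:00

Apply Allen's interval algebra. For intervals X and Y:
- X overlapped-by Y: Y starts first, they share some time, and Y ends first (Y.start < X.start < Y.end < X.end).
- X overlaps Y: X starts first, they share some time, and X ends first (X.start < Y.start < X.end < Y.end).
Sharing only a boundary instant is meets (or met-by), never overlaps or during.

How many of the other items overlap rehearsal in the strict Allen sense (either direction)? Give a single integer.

1

Target rehearsal = [14:45, 17:35].
build [11:35, 12:00] → before → no.
handoff [10:00, 16:55] → overlaps → counts.
onboarding [13:25, 17:55] → contains → no.
planning [20:15, 20:25] → after → no.
snapshot [07:30, 08:50] → before → no.
soundcheck [12:15, 17:50] → contains → no.
sync_call [21:05, 21:35] → after → no.
Total: 1.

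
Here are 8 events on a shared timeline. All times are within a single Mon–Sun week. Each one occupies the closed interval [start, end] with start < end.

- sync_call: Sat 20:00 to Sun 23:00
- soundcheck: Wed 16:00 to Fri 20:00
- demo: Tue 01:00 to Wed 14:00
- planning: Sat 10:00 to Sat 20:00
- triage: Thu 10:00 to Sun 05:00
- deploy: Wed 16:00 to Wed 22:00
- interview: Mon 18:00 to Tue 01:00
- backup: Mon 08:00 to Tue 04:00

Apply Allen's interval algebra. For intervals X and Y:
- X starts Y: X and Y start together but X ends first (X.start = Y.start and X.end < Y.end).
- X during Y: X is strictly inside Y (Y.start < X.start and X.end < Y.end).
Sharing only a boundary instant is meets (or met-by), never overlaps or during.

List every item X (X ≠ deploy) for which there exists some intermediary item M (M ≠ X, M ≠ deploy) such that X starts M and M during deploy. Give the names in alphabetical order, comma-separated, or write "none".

Target deploy = [Wed 16:00, Wed 22:00].
Intermediaries M with M during deploy: none.
Union: none.

none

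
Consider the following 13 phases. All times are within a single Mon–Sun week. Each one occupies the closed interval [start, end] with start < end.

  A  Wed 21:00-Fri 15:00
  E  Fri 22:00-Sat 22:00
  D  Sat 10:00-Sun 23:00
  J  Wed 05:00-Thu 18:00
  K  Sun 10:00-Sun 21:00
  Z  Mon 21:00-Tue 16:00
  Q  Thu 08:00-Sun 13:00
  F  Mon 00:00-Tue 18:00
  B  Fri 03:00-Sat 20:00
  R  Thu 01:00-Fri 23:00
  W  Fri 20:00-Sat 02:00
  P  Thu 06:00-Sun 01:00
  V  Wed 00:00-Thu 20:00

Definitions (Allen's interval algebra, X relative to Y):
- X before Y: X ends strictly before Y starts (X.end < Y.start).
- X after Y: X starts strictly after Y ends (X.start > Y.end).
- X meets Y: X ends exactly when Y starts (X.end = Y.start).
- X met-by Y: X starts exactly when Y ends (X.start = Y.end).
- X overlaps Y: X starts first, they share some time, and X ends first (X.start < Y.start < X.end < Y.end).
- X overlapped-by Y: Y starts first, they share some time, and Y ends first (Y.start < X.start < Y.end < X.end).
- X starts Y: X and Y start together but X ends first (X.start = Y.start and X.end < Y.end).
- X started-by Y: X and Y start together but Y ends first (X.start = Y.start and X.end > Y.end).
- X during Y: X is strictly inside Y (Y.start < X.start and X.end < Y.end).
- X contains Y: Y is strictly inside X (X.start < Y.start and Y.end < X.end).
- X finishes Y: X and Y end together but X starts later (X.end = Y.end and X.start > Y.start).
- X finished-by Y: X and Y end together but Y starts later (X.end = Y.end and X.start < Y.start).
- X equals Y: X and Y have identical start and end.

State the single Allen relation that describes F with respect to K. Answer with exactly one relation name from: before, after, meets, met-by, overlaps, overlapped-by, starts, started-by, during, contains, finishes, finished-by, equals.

F = [Mon 00:00, Tue 18:00]; K = [Sun 10:00, Sun 21:00].
Compare endpoints: F.start < K.start, F.start < K.end, F.end < K.start, F.end < K.end.
That pattern is 'before'.

before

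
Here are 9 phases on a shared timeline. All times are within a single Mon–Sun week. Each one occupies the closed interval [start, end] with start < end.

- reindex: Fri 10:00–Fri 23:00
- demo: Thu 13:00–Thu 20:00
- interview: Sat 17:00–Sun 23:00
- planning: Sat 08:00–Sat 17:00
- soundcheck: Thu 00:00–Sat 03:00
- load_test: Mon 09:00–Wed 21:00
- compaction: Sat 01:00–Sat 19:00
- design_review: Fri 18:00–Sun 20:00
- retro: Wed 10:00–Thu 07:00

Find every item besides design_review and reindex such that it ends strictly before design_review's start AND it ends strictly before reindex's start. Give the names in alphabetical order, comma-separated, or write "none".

Conditions: its end is strictly before design_review's start (X.end < Fri 18:00) AND its end is strictly before reindex's start (X.end < Fri 10:00).
compaction: end Sat 19:00 < Fri 18:00? ✗; end Sat 19:00 < Fri 10:00? ✗ → no.
demo: end Thu 20:00 < Fri 18:00? ✓; end Thu 20:00 < Fri 10:00? ✓ → yes.
interview: end Sun 23:00 < Fri 18:00? ✗; end Sun 23:00 < Fri 10:00? ✗ → no.
load_test: end Wed 21:00 < Fri 18:00? ✓; end Wed 21:00 < Fri 10:00? ✓ → yes.
planning: end Sat 17:00 < Fri 18:00? ✗; end Sat 17:00 < Fri 10:00? ✗ → no.
retro: end Thu 07:00 < Fri 18:00? ✓; end Thu 07:00 < Fri 10:00? ✓ → yes.
soundcheck: end Sat 03:00 < Fri 18:00? ✗; end Sat 03:00 < Fri 10:00? ✗ → no.
Result: demo, load_test, retro.

demo, load_test, retro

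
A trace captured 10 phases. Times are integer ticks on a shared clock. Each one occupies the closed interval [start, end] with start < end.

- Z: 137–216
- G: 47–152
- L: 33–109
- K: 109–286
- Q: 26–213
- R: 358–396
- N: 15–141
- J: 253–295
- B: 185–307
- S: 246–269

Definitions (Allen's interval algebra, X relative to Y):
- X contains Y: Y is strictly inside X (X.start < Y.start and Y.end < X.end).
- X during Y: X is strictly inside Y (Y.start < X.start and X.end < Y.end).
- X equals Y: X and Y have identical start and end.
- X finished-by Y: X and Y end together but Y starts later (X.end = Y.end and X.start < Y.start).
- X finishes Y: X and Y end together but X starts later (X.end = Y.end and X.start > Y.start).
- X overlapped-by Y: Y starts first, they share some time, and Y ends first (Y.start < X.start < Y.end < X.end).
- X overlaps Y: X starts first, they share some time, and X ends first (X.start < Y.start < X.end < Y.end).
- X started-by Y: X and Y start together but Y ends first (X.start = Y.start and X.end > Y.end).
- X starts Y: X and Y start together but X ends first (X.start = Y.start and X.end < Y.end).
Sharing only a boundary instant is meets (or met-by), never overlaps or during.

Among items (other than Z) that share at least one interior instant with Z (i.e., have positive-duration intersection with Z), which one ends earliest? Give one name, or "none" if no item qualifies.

Target Z = [137, 216].
B [185, 307] → overlapped-by → candidate.
G [47, 152] → overlaps → candidate.
J [253, 295] → after → excluded.
K [109, 286] → contains → candidate.
L [33, 109] → before → excluded.
N [15, 141] → overlaps → candidate.
Q [26, 213] → overlaps → candidate.
R [358, 396] → after → excluded.
S [246, 269] → after → excluded.
Among candidates, earliest end is 141 → N.

N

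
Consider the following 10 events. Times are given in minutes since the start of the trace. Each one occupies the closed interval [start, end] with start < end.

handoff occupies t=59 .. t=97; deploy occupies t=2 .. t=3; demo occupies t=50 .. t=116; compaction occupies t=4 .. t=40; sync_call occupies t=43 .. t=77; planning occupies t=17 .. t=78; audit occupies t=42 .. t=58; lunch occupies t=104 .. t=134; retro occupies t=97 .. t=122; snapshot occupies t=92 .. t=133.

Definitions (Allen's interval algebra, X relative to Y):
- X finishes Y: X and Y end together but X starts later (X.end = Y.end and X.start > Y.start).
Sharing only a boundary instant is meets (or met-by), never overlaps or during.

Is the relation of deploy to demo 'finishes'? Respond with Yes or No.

No

deploy = [t=2, t=3], demo = [t=50, t=116].
Actual relation of deploy to demo: before.
Asked whether 'finishes' holds → No.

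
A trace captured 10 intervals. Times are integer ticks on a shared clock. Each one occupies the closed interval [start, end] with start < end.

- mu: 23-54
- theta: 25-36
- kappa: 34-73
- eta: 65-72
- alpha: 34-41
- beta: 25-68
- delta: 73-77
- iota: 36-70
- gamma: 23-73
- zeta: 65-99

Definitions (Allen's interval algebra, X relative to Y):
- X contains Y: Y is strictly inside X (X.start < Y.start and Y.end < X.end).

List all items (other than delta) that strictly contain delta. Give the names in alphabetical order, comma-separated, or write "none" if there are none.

Target delta = [73, 77].
alpha [34, 41] → before → no.
beta [25, 68] → before → no.
eta [65, 72] → before → no.
gamma [23, 73] → meets → no.
iota [36, 70] → before → no.
kappa [34, 73] → meets → no.
mu [23, 54] → before → no.
theta [25, 36] → before → no.
zeta [65, 99] → contains → yes.
Result: zeta.

zeta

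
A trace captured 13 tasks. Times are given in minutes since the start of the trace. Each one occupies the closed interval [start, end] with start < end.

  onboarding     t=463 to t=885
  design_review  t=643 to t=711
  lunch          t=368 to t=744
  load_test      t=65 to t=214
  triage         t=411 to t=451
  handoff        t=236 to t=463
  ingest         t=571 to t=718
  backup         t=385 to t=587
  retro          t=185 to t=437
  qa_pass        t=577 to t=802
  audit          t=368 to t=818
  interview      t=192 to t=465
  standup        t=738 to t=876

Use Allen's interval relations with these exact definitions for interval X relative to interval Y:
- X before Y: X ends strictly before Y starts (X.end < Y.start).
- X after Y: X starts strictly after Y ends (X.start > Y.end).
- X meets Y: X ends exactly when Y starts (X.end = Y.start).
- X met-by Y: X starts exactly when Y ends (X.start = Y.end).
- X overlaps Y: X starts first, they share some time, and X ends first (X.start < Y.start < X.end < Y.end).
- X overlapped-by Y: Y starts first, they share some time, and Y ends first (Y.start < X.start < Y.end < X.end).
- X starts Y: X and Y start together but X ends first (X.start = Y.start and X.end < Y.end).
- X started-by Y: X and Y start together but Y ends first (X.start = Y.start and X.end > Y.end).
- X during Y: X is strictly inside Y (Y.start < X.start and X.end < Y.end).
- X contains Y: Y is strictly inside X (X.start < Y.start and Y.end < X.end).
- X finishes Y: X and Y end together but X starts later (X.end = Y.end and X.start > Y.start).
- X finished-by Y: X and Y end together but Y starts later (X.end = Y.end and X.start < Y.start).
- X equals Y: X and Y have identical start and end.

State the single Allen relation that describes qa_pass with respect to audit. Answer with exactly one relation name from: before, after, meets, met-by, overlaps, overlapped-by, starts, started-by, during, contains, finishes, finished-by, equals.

qa_pass = [t=577, t=802]; audit = [t=368, t=818].
Compare endpoints: qa_pass.start > audit.start, qa_pass.start < audit.end, qa_pass.end > audit.start, qa_pass.end < audit.end.
That pattern is 'during'.

during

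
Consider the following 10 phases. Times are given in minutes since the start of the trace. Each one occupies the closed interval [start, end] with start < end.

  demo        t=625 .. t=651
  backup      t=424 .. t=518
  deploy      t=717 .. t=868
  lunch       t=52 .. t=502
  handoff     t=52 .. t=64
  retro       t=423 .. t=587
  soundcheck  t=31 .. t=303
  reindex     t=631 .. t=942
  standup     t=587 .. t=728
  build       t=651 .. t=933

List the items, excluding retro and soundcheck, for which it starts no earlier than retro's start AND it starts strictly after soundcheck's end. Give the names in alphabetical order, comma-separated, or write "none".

Conditions: its start is no earlier than retro's start (X.start >= t=423) AND its start is strictly after soundcheck's end (X.start > t=303).
backup: start t=424 >= t=423? ✓; start t=424 > t=303? ✓ → yes.
build: start t=651 >= t=423? ✓; start t=651 > t=303? ✓ → yes.
demo: start t=625 >= t=423? ✓; start t=625 > t=303? ✓ → yes.
deploy: start t=717 >= t=423? ✓; start t=717 > t=303? ✓ → yes.
handoff: start t=52 >= t=423? ✗; start t=52 > t=303? ✗ → no.
lunch: start t=52 >= t=423? ✗; start t=52 > t=303? ✗ → no.
reindex: start t=631 >= t=423? ✓; start t=631 > t=303? ✓ → yes.
standup: start t=587 >= t=423? ✓; start t=587 > t=303? ✓ → yes.
Result: backup, build, demo, deploy, reindex, standup.

backup, build, demo, deploy, reindex, standup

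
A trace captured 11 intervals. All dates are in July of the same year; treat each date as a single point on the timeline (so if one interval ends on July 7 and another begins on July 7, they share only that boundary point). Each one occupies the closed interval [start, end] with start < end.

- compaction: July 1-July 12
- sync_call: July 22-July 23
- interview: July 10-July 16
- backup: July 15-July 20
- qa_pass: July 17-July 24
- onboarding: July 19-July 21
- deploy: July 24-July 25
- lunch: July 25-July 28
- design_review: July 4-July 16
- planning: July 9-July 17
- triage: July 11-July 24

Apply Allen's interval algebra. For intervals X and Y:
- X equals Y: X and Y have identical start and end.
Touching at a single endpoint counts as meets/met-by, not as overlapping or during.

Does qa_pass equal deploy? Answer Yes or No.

qa_pass = [July 17, July 24], deploy = [July 24, July 25].
Actual relation of qa_pass to deploy: meets.
Asked whether 'equals' holds → No.

No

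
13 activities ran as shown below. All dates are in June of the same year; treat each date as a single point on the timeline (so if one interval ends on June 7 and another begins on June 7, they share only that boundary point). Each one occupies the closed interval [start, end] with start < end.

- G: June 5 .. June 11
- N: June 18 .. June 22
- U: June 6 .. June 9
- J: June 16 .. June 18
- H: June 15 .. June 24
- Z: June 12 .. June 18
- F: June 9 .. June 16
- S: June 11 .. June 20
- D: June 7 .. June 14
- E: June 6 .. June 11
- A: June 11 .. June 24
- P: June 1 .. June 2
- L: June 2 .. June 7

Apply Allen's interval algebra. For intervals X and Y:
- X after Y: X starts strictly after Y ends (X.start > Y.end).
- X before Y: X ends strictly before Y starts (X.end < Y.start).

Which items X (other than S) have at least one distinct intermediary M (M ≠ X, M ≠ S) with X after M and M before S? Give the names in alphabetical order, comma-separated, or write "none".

Target S = [June 11, June 20].
Intermediaries M with M before S: L, P, U.
Via L — items with X after L: A, F, H, J, N, Z.
Via P — items with X after P: A, D, E, F, G, H, J, N, U, Z.
Via U — items with X after U: A, H, J, N, Z.
Union: A, D, E, F, G, H, J, N, U, Z.

A, D, E, F, G, H, J, N, U, Z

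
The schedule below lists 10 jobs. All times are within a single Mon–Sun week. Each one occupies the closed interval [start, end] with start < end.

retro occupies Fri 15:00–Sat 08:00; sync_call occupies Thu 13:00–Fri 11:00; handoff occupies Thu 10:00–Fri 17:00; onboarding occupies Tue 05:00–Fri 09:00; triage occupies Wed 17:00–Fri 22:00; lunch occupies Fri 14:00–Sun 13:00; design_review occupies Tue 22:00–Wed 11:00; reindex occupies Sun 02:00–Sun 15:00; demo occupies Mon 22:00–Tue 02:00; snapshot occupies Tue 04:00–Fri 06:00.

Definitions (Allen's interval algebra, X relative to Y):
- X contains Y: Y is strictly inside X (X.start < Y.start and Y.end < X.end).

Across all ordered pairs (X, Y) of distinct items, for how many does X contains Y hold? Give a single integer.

6

Checking all 90 ordered pairs for relation 'contains'; matching pairs in alphabetical order:
(handoff, sync_call): handoff contains sync_call ✓
(lunch, retro): lunch contains retro ✓
(onboarding, design_review): onboarding contains design_review ✓
(snapshot, design_review): snapshot contains design_review ✓
(triage, handoff): triage contains handoff ✓
(triage, sync_call): triage contains sync_call ✓
Count: 6.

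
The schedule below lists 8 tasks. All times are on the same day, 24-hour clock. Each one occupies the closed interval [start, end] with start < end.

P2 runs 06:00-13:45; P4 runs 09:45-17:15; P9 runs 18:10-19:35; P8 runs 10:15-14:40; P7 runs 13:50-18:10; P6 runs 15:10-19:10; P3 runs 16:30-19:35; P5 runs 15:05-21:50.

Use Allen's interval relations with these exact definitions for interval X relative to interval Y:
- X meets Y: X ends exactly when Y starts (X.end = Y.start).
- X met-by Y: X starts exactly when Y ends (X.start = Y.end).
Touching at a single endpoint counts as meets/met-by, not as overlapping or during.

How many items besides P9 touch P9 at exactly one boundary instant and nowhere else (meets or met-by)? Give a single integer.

Target P9 = [18:10, 19:35].
P2 [06:00, 13:45] → before → no.
P3 [16:30, 19:35] → finished-by → no.
P4 [09:45, 17:15] → before → no.
P5 [15:05, 21:50] → contains → no.
P6 [15:10, 19:10] → overlaps → no.
P7 [13:50, 18:10] → meets → counts.
P8 [10:15, 14:40] → before → no.
Total: 1.

1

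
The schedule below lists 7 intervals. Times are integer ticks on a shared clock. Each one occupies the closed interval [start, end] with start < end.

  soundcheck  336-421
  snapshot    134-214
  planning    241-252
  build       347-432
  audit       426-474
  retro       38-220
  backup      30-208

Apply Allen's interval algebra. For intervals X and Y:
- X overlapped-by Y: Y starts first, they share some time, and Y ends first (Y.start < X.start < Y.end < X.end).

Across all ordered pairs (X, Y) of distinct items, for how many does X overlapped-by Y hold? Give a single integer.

4

Checking all 42 ordered pairs for relation 'overlapped-by'; matching pairs in alphabetical order:
(audit, build): audit overlapped-by build ✓
(build, soundcheck): build overlapped-by soundcheck ✓
(retro, backup): retro overlapped-by backup ✓
(snapshot, backup): snapshot overlapped-by backup ✓
Count: 4.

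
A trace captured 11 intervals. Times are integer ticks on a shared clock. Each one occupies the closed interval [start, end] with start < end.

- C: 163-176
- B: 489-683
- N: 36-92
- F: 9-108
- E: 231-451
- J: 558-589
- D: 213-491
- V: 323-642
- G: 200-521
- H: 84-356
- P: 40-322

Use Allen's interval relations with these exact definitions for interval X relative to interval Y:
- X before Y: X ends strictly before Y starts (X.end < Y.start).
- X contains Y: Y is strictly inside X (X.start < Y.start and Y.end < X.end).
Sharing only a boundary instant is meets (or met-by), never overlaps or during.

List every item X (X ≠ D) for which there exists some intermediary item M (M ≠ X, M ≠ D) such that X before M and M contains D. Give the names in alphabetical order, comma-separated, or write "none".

Target D = [213, 491].
Intermediaries M with M contains D: G.
Via G — items with X before G: C, F, N.
Union: C, F, N.

C, F, N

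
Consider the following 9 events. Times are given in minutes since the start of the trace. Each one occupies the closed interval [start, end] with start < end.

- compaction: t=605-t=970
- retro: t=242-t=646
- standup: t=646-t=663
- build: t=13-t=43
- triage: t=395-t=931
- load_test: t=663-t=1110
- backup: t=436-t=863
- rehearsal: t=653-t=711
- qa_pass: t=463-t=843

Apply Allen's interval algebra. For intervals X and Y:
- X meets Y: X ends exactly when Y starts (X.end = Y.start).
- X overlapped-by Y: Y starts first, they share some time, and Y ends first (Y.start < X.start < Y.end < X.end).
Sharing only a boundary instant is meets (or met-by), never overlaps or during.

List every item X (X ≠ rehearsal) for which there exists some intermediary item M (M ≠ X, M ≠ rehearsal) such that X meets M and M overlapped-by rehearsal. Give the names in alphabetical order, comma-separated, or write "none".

Target rehearsal = [t=653, t=711].
Intermediaries M with M overlapped-by rehearsal: load_test.
Via load_test — items with X meets load_test: standup.
Union: standup.

standup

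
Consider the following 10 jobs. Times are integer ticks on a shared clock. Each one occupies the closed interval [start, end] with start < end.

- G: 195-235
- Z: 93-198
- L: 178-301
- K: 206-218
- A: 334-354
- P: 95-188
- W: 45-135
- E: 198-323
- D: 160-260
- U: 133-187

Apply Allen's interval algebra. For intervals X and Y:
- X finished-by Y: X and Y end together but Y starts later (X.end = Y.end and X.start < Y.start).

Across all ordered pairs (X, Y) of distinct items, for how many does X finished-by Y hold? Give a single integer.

0

Checking all 90 ordered pairs for relation 'finished-by'; matching pairs in alphabetical order:
No pair satisfies it.
Count: 0.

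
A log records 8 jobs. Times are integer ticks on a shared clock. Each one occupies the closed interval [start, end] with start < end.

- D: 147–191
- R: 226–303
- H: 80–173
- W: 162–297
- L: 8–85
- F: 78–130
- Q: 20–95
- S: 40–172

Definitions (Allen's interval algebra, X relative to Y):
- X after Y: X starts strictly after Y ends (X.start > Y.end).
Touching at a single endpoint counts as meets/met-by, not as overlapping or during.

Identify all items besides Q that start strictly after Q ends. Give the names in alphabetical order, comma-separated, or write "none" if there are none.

D, R, W

Target Q = [20, 95].
D [147, 191] → after → yes.
F [78, 130] → overlapped-by → no.
H [80, 173] → overlapped-by → no.
L [8, 85] → overlaps → no.
R [226, 303] → after → yes.
S [40, 172] → overlapped-by → no.
W [162, 297] → after → yes.
Result: D, R, W.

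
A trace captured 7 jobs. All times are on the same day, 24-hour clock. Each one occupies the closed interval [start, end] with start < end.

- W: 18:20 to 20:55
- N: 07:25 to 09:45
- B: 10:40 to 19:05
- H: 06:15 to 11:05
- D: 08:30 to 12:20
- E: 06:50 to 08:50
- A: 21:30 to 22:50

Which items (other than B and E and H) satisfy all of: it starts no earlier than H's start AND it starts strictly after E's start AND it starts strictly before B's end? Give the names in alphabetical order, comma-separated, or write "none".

D, N, W

Conditions: its start is no earlier than H's start (X.start >= 06:15) AND its start is strictly after E's start (X.start > 06:50) AND its start is strictly before B's end (X.start < 19:05).
A: start 21:30 >= 06:15? ✓; start 21:30 > 06:50? ✓; start 21:30 < 19:05? ✗ → no.
D: start 08:30 >= 06:15? ✓; start 08:30 > 06:50? ✓; start 08:30 < 19:05? ✓ → yes.
N: start 07:25 >= 06:15? ✓; start 07:25 > 06:50? ✓; start 07:25 < 19:05? ✓ → yes.
W: start 18:20 >= 06:15? ✓; start 18:20 > 06:50? ✓; start 18:20 < 19:05? ✓ → yes.
Result: D, N, W.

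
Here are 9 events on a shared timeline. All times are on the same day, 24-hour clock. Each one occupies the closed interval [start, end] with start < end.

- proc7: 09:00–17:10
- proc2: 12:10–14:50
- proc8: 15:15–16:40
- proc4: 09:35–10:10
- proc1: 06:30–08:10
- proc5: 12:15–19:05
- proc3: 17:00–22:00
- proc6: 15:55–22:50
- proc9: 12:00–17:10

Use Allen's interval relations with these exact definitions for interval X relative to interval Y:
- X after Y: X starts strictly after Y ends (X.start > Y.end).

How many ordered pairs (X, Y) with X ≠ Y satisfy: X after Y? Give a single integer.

18

Checking all 72 ordered pairs for relation 'after'; matching pairs in alphabetical order:
(proc2, proc1): proc2 after proc1 ✓
(proc2, proc4): proc2 after proc4 ✓
(proc3, proc1): proc3 after proc1 ✓
(proc3, proc2): proc3 after proc2 ✓
(proc3, proc4): proc3 after proc4 ✓
(proc3, proc8): proc3 after proc8 ✓
(proc4, proc1): proc4 after proc1 ✓
(proc5, proc1): proc5 after proc1 ✓
(proc5, proc4): proc5 after proc4 ✓
(proc6, proc1): proc6 after proc1 ✓
(proc6, proc2): proc6 after proc2 ✓
(proc6, proc4): proc6 after proc4 ✓
(proc7, proc1): proc7 after proc1 ✓
(proc8, proc1): proc8 after proc1 ✓
(proc8, proc2): proc8 after proc2 ✓
(proc8, proc4): proc8 after proc4 ✓
(proc9, proc1): proc9 after proc1 ✓
(proc9, proc4): proc9 after proc4 ✓
Count: 18.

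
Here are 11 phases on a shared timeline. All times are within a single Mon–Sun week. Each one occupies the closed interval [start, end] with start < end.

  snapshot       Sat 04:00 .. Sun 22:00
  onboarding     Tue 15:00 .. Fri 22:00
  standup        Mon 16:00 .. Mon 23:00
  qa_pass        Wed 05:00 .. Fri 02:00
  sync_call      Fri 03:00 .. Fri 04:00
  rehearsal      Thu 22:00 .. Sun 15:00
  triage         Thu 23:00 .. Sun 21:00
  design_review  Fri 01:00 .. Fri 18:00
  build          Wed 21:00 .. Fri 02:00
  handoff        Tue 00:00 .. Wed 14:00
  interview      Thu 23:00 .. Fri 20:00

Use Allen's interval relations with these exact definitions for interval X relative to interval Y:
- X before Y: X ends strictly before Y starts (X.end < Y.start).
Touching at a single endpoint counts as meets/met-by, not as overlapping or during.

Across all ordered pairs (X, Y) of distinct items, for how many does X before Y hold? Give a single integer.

25

Checking all 110 ordered pairs for relation 'before'; matching pairs in alphabetical order:
(build, snapshot): build before snapshot ✓
(build, sync_call): build before sync_call ✓
(design_review, snapshot): design_review before snapshot ✓
(handoff, build): handoff before build ✓
(handoff, design_review): handoff before design_review ✓
(handoff, interview): handoff before interview ✓
(handoff, rehearsal): handoff before rehearsal ✓
(handoff, snapshot): handoff before snapshot ✓
(handoff, sync_call): handoff before sync_call ✓
(handoff, triage): handoff before triage ✓
(interview, snapshot): interview before snapshot ✓
(onboarding, snapshot): onboarding before snapshot ✓
(qa_pass, snapshot): qa_pass before snapshot ✓
(qa_pass, sync_call): qa_pass before sync_call ✓
(standup, build): standup before build ✓
(standup, design_review): standup before design_review ✓
(standup, handoff): standup before handoff ✓
(standup, interview): standup before interview ✓
(standup, onboarding): standup before onboarding ✓
(standup, qa_pass): standup before qa_pass ✓
(standup, rehearsal): standup before rehearsal ✓
(standup, snapshot): standup before snapshot ✓
(standup, sync_call): standup before sync_call ✓
(standup, triage): standup before triage ✓
... plus 1 further pairs not listed.
Count: 25.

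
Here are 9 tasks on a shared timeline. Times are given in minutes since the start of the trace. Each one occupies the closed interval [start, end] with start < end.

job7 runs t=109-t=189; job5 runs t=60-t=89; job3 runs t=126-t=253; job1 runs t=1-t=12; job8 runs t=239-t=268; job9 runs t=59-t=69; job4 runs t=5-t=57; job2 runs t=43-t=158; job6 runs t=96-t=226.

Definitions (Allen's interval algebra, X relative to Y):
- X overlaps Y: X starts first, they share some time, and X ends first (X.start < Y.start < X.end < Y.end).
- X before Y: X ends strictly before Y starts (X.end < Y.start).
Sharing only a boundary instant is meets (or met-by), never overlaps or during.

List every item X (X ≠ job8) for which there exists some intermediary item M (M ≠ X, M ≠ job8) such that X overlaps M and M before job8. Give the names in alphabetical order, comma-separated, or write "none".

Target job8 = [t=239, t=268].
Intermediaries M with M before job8: job1, job2, job4, job5, job6, job7, job9.
Via job1 — items with X overlaps job1: none.
Via job2 — items with X overlaps job2: job4.
Via job4 — items with X overlaps job4: job1.
Via job5 — items with X overlaps job5: job9.
Via job6 — items with X overlaps job6: job2.
Via job7 — items with X overlaps job7: job2.
Via job9 — items with X overlaps job9: none.
Union: job1, job2, job4, job9.

job1, job2, job4, job9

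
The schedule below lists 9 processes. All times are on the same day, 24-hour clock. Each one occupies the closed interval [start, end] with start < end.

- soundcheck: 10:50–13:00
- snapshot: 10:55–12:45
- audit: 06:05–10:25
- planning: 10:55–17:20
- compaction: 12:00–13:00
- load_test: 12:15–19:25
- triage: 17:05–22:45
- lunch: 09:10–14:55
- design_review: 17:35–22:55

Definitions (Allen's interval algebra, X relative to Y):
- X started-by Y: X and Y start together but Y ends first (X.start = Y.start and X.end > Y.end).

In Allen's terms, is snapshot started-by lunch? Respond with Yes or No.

snapshot = [10:55, 12:45], lunch = [09:10, 14:55].
Actual relation of snapshot to lunch: during.
Asked whether 'started-by' holds → No.

No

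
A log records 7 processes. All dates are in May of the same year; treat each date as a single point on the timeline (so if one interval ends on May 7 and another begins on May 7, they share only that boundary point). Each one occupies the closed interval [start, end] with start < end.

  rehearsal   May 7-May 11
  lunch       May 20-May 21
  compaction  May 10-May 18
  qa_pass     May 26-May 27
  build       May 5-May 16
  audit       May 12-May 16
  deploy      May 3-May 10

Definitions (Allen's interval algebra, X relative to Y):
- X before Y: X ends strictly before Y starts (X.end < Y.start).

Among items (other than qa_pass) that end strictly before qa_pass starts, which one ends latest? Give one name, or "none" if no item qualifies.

Target qa_pass = [May 26, May 27].
audit [May 12, May 16] → before → candidate.
build [May 5, May 16] → before → candidate.
compaction [May 10, May 18] → before → candidate.
deploy [May 3, May 10] → before → candidate.
lunch [May 20, May 21] → before → candidate.
rehearsal [May 7, May 11] → before → candidate.
Among candidates, latest end is May 21 → lunch.

lunch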